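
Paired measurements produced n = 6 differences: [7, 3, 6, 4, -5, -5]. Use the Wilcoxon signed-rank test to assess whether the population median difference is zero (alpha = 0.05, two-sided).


Step 1: Drop any zero differences (none here) and take |d_i|.
|d| = [7, 3, 6, 4, 5, 5]
Step 2: Midrank |d_i| (ties get averaged ranks).
ranks: |7|->6, |3|->1, |6|->5, |4|->2, |5|->3.5, |5|->3.5
Step 3: Attach original signs; sum ranks with positive sign and with negative sign.
W+ = 6 + 1 + 5 + 2 = 14
W- = 3.5 + 3.5 = 7
(Check: W+ + W- = 21 should equal n(n+1)/2 = 21.)
Step 4: Test statistic W = min(W+, W-) = 7.
Step 5: Ties in |d|, so use the tie-corrected normal approximation.
        E[W] = n(n+1)/4 = 6*7/4 = 10.5.
        Tie groups: |d|=5 (t=2); sum(t^3 - t) = 6.
        Var[W] = n(n+1)(2n+1)/24 - sum(t^3-t)/48 = 546/24 - 6/48 = 22.625.
        z = (W - E[W]) / sqrt(Var[W]) = (7 - 10.5) / 4.7566 = -0.7358.
        Two-sided p = 2*Phi(z) = 0.461838.
Step 6: alpha = 0.05. fail to reject H0.

W+ = 14, W- = 7, W = min = 7, p = 0.461838, fail to reject H0.


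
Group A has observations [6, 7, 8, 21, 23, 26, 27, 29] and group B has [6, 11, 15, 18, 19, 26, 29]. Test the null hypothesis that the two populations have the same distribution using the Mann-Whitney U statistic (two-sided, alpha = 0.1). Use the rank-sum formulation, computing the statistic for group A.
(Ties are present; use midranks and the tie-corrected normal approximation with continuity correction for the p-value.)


Step 1: Combine and sort all 15 observations; assign midranks.
sorted (value, group): (6,X), (6,Y), (7,X), (8,X), (11,Y), (15,Y), (18,Y), (19,Y), (21,X), (23,X), (26,X), (26,Y), (27,X), (29,X), (29,Y)
ranks: 6->1.5, 6->1.5, 7->3, 8->4, 11->5, 15->6, 18->7, 19->8, 21->9, 23->10, 26->11.5, 26->11.5, 27->13, 29->14.5, 29->14.5
Step 2: Rank sum for X: R1 = 1.5 + 3 + 4 + 9 + 10 + 11.5 + 13 + 14.5 = 66.5.
Step 3: U_X = R1 - n1(n1+1)/2 = 66.5 - 8*9/2 = 66.5 - 36 = 30.5.
       U_Y = n1*n2 - U_X = 56 - 30.5 = 25.5.
Step 4: Ties are present, so use the tie-corrected normal approximation (with continuity correction) for the p-value.
Step 5: p-value = 0.816478; compare to alpha = 0.1. fail to reject H0.

U_X = 30.5, p = 0.816478, fail to reject H0 at alpha = 0.1.


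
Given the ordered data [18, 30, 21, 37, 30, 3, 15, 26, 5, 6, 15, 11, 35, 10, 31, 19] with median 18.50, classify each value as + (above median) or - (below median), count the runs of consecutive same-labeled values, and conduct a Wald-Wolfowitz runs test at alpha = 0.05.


Step 1: Compute median = 18.50; label A = above, B = below.
Labels in order: BAAAABBABBBBABAA  (n_A = 8, n_B = 8)
Step 2: Count runs R = 8.
Step 3: Under H0 (random ordering), E[R] = 2*n_A*n_B/(n_A+n_B) + 1 = 2*8*8/16 + 1 = 9.0000.
        Var[R] = 2*n_A*n_B*(2*n_A*n_B - n_A - n_B) / ((n_A+n_B)^2 * (n_A+n_B-1)) = 14336/3840 = 3.7333.
        SD[R] = 1.9322.
Step 4: Continuity-corrected z = (R + 0.5 - E[R]) / SD[R] = (8 + 0.5 - 9.0000) / 1.9322 = -0.2588.
Step 5: Two-sided p-value via normal approximation = 2*(1 - Phi(|z|)) = 0.795809.
Step 6: alpha = 0.05. fail to reject H0.

R = 8, z = -0.2588, p = 0.795809, fail to reject H0.


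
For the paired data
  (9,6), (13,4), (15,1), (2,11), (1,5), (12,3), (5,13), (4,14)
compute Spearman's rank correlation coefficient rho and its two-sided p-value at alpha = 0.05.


Step 1: Rank x and y separately (midranks; no ties here).
rank(x): 9->5, 13->7, 15->8, 2->2, 1->1, 12->6, 5->4, 4->3
rank(y): 6->5, 4->3, 1->1, 11->6, 5->4, 3->2, 13->7, 14->8
Step 2: d_i = R_x(i) - R_y(i); compute d_i^2.
  (5-5)^2=0, (7-3)^2=16, (8-1)^2=49, (2-6)^2=16, (1-4)^2=9, (6-2)^2=16, (4-7)^2=9, (3-8)^2=25
sum(d^2) = 140.
Step 3: rho = 1 - 6*140 / (8*(8^2 - 1)) = 1 - 840/504 = -0.666667.
Step 4: Under H0, t = rho * sqrt((n-2)/(1-rho^2)) = -2.1909 ~ t(6).
Step 5: Two-sided p-value from the t-distribution with 6 df = 0.070988.
Step 6: alpha = 0.05. fail to reject H0.

rho = -0.6667, p = 0.070988, fail to reject H0 at alpha = 0.05.


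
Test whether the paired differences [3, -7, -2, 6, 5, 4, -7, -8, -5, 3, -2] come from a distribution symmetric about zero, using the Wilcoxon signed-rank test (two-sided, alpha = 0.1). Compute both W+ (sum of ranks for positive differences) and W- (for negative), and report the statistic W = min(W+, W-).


Step 1: Drop any zero differences (none here) and take |d_i|.
|d| = [3, 7, 2, 6, 5, 4, 7, 8, 5, 3, 2]
Step 2: Midrank |d_i| (ties get averaged ranks).
ranks: |3|->3.5, |7|->9.5, |2|->1.5, |6|->8, |5|->6.5, |4|->5, |7|->9.5, |8|->11, |5|->6.5, |3|->3.5, |2|->1.5
Step 3: Attach original signs; sum ranks with positive sign and with negative sign.
W+ = 3.5 + 8 + 6.5 + 5 + 3.5 = 26.5
W- = 9.5 + 1.5 + 9.5 + 11 + 6.5 + 1.5 = 39.5
(Check: W+ + W- = 66 should equal n(n+1)/2 = 66.)
Step 4: Test statistic W = min(W+, W-) = 26.5.
Step 5: Ties in |d|, so use the tie-corrected normal approximation.
        E[W] = n(n+1)/4 = 11*12/4 = 33.
        Tie groups: |d|=2 (t=2), |d|=3 (t=2), |d|=5 (t=2), |d|=7 (t=2); sum(t^3 - t) = 24.
        Var[W] = n(n+1)(2n+1)/24 - sum(t^3-t)/48 = 3036/24 - 24/48 = 126.
        z = (W - E[W]) / sqrt(Var[W]) = (26.5 - 33) / 11.2250 = -0.5791.
        Two-sided p = 2*Phi(z) = 0.562545.
Step 6: alpha = 0.1. fail to reject H0.

W+ = 26.5, W- = 39.5, W = min = 26.5, p = 0.562545, fail to reject H0.


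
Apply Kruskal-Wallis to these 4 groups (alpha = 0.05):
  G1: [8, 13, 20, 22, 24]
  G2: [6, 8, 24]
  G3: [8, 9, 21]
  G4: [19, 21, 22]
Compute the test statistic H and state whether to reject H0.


Step 1: Combine all N = 14 observations and assign midranks.
sorted (value, group, rank): (6,G2,1), (8,G1,3), (8,G2,3), (8,G3,3), (9,G3,5), (13,G1,6), (19,G4,7), (20,G1,8), (21,G3,9.5), (21,G4,9.5), (22,G1,11.5), (22,G4,11.5), (24,G1,13.5), (24,G2,13.5)
Step 2: Sum ranks within each group.
R_1 = 42 (n_1 = 5)
R_2 = 17.5 (n_2 = 3)
R_3 = 17.5 (n_3 = 3)
R_4 = 28 (n_4 = 3)
Step 3: H = 12/(N(N+1)) * sum(R_i^2/n_i) - 3(N+1)
     = 12/(14*15) * (42^2/5 + 17.5^2/3 + 17.5^2/3 + 28^2/3) - 3*15
     = 0.057143 * 818.3 - 45
     = 1.760000.
Step 4: Ties present; correction factor C = 1 - 42/(14^3 - 14) = 0.984615. Corrected H = 1.760000 / 0.984615 = 1.787500.
Step 5: Under H0, H ~ chi^2(3); p-value = 0.617659.
Step 6: alpha = 0.05. fail to reject H0.

H = 1.7875, df = 3, p = 0.617659, fail to reject H0.


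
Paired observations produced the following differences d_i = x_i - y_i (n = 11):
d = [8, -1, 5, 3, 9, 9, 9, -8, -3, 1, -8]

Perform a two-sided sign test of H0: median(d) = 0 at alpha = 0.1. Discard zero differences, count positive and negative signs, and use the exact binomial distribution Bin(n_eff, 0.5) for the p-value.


Step 1: Discard zero differences. Original n = 11; n_eff = number of nonzero differences = 11.
Nonzero differences (with sign): +8, -1, +5, +3, +9, +9, +9, -8, -3, +1, -8
Step 2: Count signs: positive = 7, negative = 4.
Step 3: Under H0: P(positive) = 0.5, so the number of positives S ~ Bin(11, 0.5).
Step 4: Two-sided exact p-value = sum of Bin(11,0.5) probabilities at or below the observed probability = 0.548828.
Step 5: alpha = 0.1. fail to reject H0.

n_eff = 11, pos = 7, neg = 4, p = 0.548828, fail to reject H0.


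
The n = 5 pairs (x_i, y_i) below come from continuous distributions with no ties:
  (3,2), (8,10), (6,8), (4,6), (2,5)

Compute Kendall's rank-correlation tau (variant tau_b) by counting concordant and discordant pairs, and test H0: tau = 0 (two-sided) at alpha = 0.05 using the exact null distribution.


Step 1: Enumerate the 10 unordered pairs (i,j) with i<j and classify each by sign(x_j-x_i) * sign(y_j-y_i).
  (1,2):dx=+5,dy=+8->C; (1,3):dx=+3,dy=+6->C; (1,4):dx=+1,dy=+4->C; (1,5):dx=-1,dy=+3->D
  (2,3):dx=-2,dy=-2->C; (2,4):dx=-4,dy=-4->C; (2,5):dx=-6,dy=-5->C; (3,4):dx=-2,dy=-2->C
  (3,5):dx=-4,dy=-3->C; (4,5):dx=-2,dy=-1->C
Step 2: C = 9, D = 1, total pairs = 10.
Step 3: tau = (C - D)/(n(n-1)/2) = (9 - 1)/10 = 0.800000.
Step 4: Exact two-sided p-value (enumerate n! = 120 permutations of y under H0): p = 0.083333.
Step 5: alpha = 0.05. fail to reject H0.

tau_b = 0.8000 (C=9, D=1), p = 0.083333, fail to reject H0.


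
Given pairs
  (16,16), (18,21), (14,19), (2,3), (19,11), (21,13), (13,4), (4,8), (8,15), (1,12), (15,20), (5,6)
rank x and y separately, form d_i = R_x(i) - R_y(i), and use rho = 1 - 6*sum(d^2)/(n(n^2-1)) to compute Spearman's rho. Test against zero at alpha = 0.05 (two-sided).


Step 1: Rank x and y separately (midranks; no ties here).
rank(x): 16->9, 18->10, 14->7, 2->2, 19->11, 21->12, 13->6, 4->3, 8->5, 1->1, 15->8, 5->4
rank(y): 16->9, 21->12, 19->10, 3->1, 11->5, 13->7, 4->2, 8->4, 15->8, 12->6, 20->11, 6->3
Step 2: d_i = R_x(i) - R_y(i); compute d_i^2.
  (9-9)^2=0, (10-12)^2=4, (7-10)^2=9, (2-1)^2=1, (11-5)^2=36, (12-7)^2=25, (6-2)^2=16, (3-4)^2=1, (5-8)^2=9, (1-6)^2=25, (8-11)^2=9, (4-3)^2=1
sum(d^2) = 136.
Step 3: rho = 1 - 6*136 / (12*(12^2 - 1)) = 1 - 816/1716 = 0.524476.
Step 4: Under H0, t = rho * sqrt((n-2)/(1-rho^2)) = 1.9480 ~ t(10).
Step 5: Two-sided p-value from the t-distribution with 10 df = 0.080019.
Step 6: alpha = 0.05. fail to reject H0.

rho = 0.5245, p = 0.080019, fail to reject H0 at alpha = 0.05.


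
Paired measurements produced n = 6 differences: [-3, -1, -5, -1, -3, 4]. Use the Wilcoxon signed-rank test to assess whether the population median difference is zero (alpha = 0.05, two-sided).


Step 1: Drop any zero differences (none here) and take |d_i|.
|d| = [3, 1, 5, 1, 3, 4]
Step 2: Midrank |d_i| (ties get averaged ranks).
ranks: |3|->3.5, |1|->1.5, |5|->6, |1|->1.5, |3|->3.5, |4|->5
Step 3: Attach original signs; sum ranks with positive sign and with negative sign.
W+ = 5 = 5
W- = 3.5 + 1.5 + 6 + 1.5 + 3.5 = 16
(Check: W+ + W- = 21 should equal n(n+1)/2 = 21.)
Step 4: Test statistic W = min(W+, W-) = 5.
Step 5: Ties in |d|, so use the tie-corrected normal approximation.
        E[W] = n(n+1)/4 = 6*7/4 = 10.5.
        Tie groups: |d|=1 (t=2), |d|=3 (t=2); sum(t^3 - t) = 12.
        Var[W] = n(n+1)(2n+1)/24 - sum(t^3-t)/48 = 546/24 - 12/48 = 22.5.
        z = (W - E[W]) / sqrt(Var[W]) = (5 - 10.5) / 4.7434 = -1.1595.
        Two-sided p = 2*Phi(z) = 0.246252.
Step 6: alpha = 0.05. fail to reject H0.

W+ = 5, W- = 16, W = min = 5, p = 0.246252, fail to reject H0.


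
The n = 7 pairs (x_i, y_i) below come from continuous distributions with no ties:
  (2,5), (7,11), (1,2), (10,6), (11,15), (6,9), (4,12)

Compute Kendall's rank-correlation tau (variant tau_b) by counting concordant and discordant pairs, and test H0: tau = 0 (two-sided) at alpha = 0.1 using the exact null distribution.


Step 1: Enumerate the 21 unordered pairs (i,j) with i<j and classify each by sign(x_j-x_i) * sign(y_j-y_i).
  (1,2):dx=+5,dy=+6->C; (1,3):dx=-1,dy=-3->C; (1,4):dx=+8,dy=+1->C; (1,5):dx=+9,dy=+10->C
  (1,6):dx=+4,dy=+4->C; (1,7):dx=+2,dy=+7->C; (2,3):dx=-6,dy=-9->C; (2,4):dx=+3,dy=-5->D
  (2,5):dx=+4,dy=+4->C; (2,6):dx=-1,dy=-2->C; (2,7):dx=-3,dy=+1->D; (3,4):dx=+9,dy=+4->C
  (3,5):dx=+10,dy=+13->C; (3,6):dx=+5,dy=+7->C; (3,7):dx=+3,dy=+10->C; (4,5):dx=+1,dy=+9->C
  (4,6):dx=-4,dy=+3->D; (4,7):dx=-6,dy=+6->D; (5,6):dx=-5,dy=-6->C; (5,7):dx=-7,dy=-3->C
  (6,7):dx=-2,dy=+3->D
Step 2: C = 16, D = 5, total pairs = 21.
Step 3: tau = (C - D)/(n(n-1)/2) = (16 - 5)/21 = 0.523810.
Step 4: Exact two-sided p-value (enumerate n! = 5040 permutations of y under H0): p = 0.136111.
Step 5: alpha = 0.1. fail to reject H0.

tau_b = 0.5238 (C=16, D=5), p = 0.136111, fail to reject H0.


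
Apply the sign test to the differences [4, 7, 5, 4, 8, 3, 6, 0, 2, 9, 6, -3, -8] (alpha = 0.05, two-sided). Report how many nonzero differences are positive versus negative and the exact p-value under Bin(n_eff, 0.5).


Step 1: Discard zero differences. Original n = 13; n_eff = number of nonzero differences = 12.
Nonzero differences (with sign): +4, +7, +5, +4, +8, +3, +6, +2, +9, +6, -3, -8
Step 2: Count signs: positive = 10, negative = 2.
Step 3: Under H0: P(positive) = 0.5, so the number of positives S ~ Bin(12, 0.5).
Step 4: Two-sided exact p-value = sum of Bin(12,0.5) probabilities at or below the observed probability = 0.038574.
Step 5: alpha = 0.05. reject H0.

n_eff = 12, pos = 10, neg = 2, p = 0.038574, reject H0.


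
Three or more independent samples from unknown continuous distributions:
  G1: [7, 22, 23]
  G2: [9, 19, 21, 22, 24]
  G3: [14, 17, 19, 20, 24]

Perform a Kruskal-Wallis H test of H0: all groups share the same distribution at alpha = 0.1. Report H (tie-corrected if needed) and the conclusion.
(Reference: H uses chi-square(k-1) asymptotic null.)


Step 1: Combine all N = 13 observations and assign midranks.
sorted (value, group, rank): (7,G1,1), (9,G2,2), (14,G3,3), (17,G3,4), (19,G2,5.5), (19,G3,5.5), (20,G3,7), (21,G2,8), (22,G1,9.5), (22,G2,9.5), (23,G1,11), (24,G2,12.5), (24,G3,12.5)
Step 2: Sum ranks within each group.
R_1 = 21.5 (n_1 = 3)
R_2 = 37.5 (n_2 = 5)
R_3 = 32 (n_3 = 5)
Step 3: H = 12/(N(N+1)) * sum(R_i^2/n_i) - 3(N+1)
     = 12/(13*14) * (21.5^2/3 + 37.5^2/5 + 32^2/5) - 3*14
     = 0.065934 * 640.133 - 42
     = 0.206593.
Step 4: Ties present; correction factor C = 1 - 18/(13^3 - 13) = 0.991758. Corrected H = 0.206593 / 0.991758 = 0.208310.
Step 5: Under H0, H ~ chi^2(2); p-value = 0.901086.
Step 6: alpha = 0.1. fail to reject H0.

H = 0.2083, df = 2, p = 0.901086, fail to reject H0.


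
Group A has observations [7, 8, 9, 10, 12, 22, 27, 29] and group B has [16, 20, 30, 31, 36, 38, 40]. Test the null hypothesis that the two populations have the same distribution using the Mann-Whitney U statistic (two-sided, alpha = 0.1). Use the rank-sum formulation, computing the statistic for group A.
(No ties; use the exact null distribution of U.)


Step 1: Combine and sort all 15 observations; assign midranks.
sorted (value, group): (7,X), (8,X), (9,X), (10,X), (12,X), (16,Y), (20,Y), (22,X), (27,X), (29,X), (30,Y), (31,Y), (36,Y), (38,Y), (40,Y)
ranks: 7->1, 8->2, 9->3, 10->4, 12->5, 16->6, 20->7, 22->8, 27->9, 29->10, 30->11, 31->12, 36->13, 38->14, 40->15
Step 2: Rank sum for X: R1 = 1 + 2 + 3 + 4 + 5 + 8 + 9 + 10 = 42.
Step 3: U_X = R1 - n1(n1+1)/2 = 42 - 8*9/2 = 42 - 36 = 6.
       U_Y = n1*n2 - U_X = 56 - 6 = 50.
Step 4: No ties, so the exact null distribution of U (based on enumerating the C(15,8) = 6435 equally likely rank assignments) gives the two-sided p-value.
Step 5: p-value = 0.009324; compare to alpha = 0.1. reject H0.

U_X = 6, p = 0.009324, reject H0 at alpha = 0.1.


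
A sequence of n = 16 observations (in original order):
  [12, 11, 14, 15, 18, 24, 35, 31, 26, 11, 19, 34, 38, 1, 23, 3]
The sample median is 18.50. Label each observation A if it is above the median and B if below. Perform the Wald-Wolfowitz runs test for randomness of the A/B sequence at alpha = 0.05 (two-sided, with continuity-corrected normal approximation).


Step 1: Compute median = 18.50; label A = above, B = below.
Labels in order: BBBBBAAAABAAABAB  (n_A = 8, n_B = 8)
Step 2: Count runs R = 7.
Step 3: Under H0 (random ordering), E[R] = 2*n_A*n_B/(n_A+n_B) + 1 = 2*8*8/16 + 1 = 9.0000.
        Var[R] = 2*n_A*n_B*(2*n_A*n_B - n_A - n_B) / ((n_A+n_B)^2 * (n_A+n_B-1)) = 14336/3840 = 3.7333.
        SD[R] = 1.9322.
Step 4: Continuity-corrected z = (R + 0.5 - E[R]) / SD[R] = (7 + 0.5 - 9.0000) / 1.9322 = -0.7763.
Step 5: Two-sided p-value via normal approximation = 2*(1 - Phi(|z|)) = 0.437558.
Step 6: alpha = 0.05. fail to reject H0.

R = 7, z = -0.7763, p = 0.437558, fail to reject H0.


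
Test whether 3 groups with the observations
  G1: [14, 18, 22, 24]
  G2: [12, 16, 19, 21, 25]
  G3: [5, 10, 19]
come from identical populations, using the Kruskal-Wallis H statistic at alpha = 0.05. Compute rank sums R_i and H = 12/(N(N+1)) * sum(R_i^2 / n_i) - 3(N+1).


Step 1: Combine all N = 12 observations and assign midranks.
sorted (value, group, rank): (5,G3,1), (10,G3,2), (12,G2,3), (14,G1,4), (16,G2,5), (18,G1,6), (19,G2,7.5), (19,G3,7.5), (21,G2,9), (22,G1,10), (24,G1,11), (25,G2,12)
Step 2: Sum ranks within each group.
R_1 = 31 (n_1 = 4)
R_2 = 36.5 (n_2 = 5)
R_3 = 10.5 (n_3 = 3)
Step 3: H = 12/(N(N+1)) * sum(R_i^2/n_i) - 3(N+1)
     = 12/(12*13) * (31^2/4 + 36.5^2/5 + 10.5^2/3) - 3*13
     = 0.076923 * 543.45 - 39
     = 2.803846.
Step 4: Ties present; correction factor C = 1 - 6/(12^3 - 12) = 0.996503. Corrected H = 2.803846 / 0.996503 = 2.813684.
Step 5: Under H0, H ~ chi^2(2); p-value = 0.244915.
Step 6: alpha = 0.05. fail to reject H0.

H = 2.8137, df = 2, p = 0.244915, fail to reject H0.


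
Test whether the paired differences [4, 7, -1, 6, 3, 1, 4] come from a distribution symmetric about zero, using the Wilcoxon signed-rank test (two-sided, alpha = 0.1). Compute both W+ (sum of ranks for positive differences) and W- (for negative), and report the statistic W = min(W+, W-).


Step 1: Drop any zero differences (none here) and take |d_i|.
|d| = [4, 7, 1, 6, 3, 1, 4]
Step 2: Midrank |d_i| (ties get averaged ranks).
ranks: |4|->4.5, |7|->7, |1|->1.5, |6|->6, |3|->3, |1|->1.5, |4|->4.5
Step 3: Attach original signs; sum ranks with positive sign and with negative sign.
W+ = 4.5 + 7 + 6 + 3 + 1.5 + 4.5 = 26.5
W- = 1.5 = 1.5
(Check: W+ + W- = 28 should equal n(n+1)/2 = 28.)
Step 4: Test statistic W = min(W+, W-) = 1.5.
Step 5: Ties in |d|, so use the tie-corrected normal approximation.
        E[W] = n(n+1)/4 = 7*8/4 = 14.
        Tie groups: |d|=1 (t=2), |d|=4 (t=2); sum(t^3 - t) = 12.
        Var[W] = n(n+1)(2n+1)/24 - sum(t^3-t)/48 = 840/24 - 12/48 = 34.75.
        z = (W - E[W]) / sqrt(Var[W]) = (1.5 - 14) / 5.8949 = -2.1205.
        Two-sided p = 2*Phi(z) = 0.033966.
Step 6: alpha = 0.1. reject H0.

W+ = 26.5, W- = 1.5, W = min = 1.5, p = 0.033966, reject H0.


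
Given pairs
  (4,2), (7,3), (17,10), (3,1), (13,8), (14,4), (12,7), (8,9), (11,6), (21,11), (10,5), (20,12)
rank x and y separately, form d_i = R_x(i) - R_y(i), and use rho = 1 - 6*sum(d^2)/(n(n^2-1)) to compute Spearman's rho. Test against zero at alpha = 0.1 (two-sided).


Step 1: Rank x and y separately (midranks; no ties here).
rank(x): 4->2, 7->3, 17->10, 3->1, 13->8, 14->9, 12->7, 8->4, 11->6, 21->12, 10->5, 20->11
rank(y): 2->2, 3->3, 10->10, 1->1, 8->8, 4->4, 7->7, 9->9, 6->6, 11->11, 5->5, 12->12
Step 2: d_i = R_x(i) - R_y(i); compute d_i^2.
  (2-2)^2=0, (3-3)^2=0, (10-10)^2=0, (1-1)^2=0, (8-8)^2=0, (9-4)^2=25, (7-7)^2=0, (4-9)^2=25, (6-6)^2=0, (12-11)^2=1, (5-5)^2=0, (11-12)^2=1
sum(d^2) = 52.
Step 3: rho = 1 - 6*52 / (12*(12^2 - 1)) = 1 - 312/1716 = 0.818182.
Step 4: Under H0, t = rho * sqrt((n-2)/(1-rho^2)) = 4.5000 ~ t(10).
Step 5: Two-sided p-value from the t-distribution with 10 df = 0.001143.
Step 6: alpha = 0.1. reject H0.

rho = 0.8182, p = 0.001143, reject H0 at alpha = 0.1.


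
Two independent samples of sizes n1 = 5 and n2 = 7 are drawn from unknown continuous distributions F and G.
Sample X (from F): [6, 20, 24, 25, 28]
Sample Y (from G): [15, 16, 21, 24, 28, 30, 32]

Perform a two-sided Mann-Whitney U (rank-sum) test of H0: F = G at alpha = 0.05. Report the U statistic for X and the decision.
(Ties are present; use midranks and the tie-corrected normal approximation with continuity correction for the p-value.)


Step 1: Combine and sort all 12 observations; assign midranks.
sorted (value, group): (6,X), (15,Y), (16,Y), (20,X), (21,Y), (24,X), (24,Y), (25,X), (28,X), (28,Y), (30,Y), (32,Y)
ranks: 6->1, 15->2, 16->3, 20->4, 21->5, 24->6.5, 24->6.5, 25->8, 28->9.5, 28->9.5, 30->11, 32->12
Step 2: Rank sum for X: R1 = 1 + 4 + 6.5 + 8 + 9.5 = 29.
Step 3: U_X = R1 - n1(n1+1)/2 = 29 - 5*6/2 = 29 - 15 = 14.
       U_Y = n1*n2 - U_X = 35 - 14 = 21.
Step 4: Ties are present, so use the tie-corrected normal approximation (with continuity correction) for the p-value.
Step 5: p-value = 0.624905; compare to alpha = 0.05. fail to reject H0.

U_X = 14, p = 0.624905, fail to reject H0 at alpha = 0.05.


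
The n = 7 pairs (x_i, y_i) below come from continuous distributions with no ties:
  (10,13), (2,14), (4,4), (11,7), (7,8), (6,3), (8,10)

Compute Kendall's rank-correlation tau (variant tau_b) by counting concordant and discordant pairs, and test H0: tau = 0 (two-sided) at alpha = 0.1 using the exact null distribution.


Step 1: Enumerate the 21 unordered pairs (i,j) with i<j and classify each by sign(x_j-x_i) * sign(y_j-y_i).
  (1,2):dx=-8,dy=+1->D; (1,3):dx=-6,dy=-9->C; (1,4):dx=+1,dy=-6->D; (1,5):dx=-3,dy=-5->C
  (1,6):dx=-4,dy=-10->C; (1,7):dx=-2,dy=-3->C; (2,3):dx=+2,dy=-10->D; (2,4):dx=+9,dy=-7->D
  (2,5):dx=+5,dy=-6->D; (2,6):dx=+4,dy=-11->D; (2,7):dx=+6,dy=-4->D; (3,4):dx=+7,dy=+3->C
  (3,5):dx=+3,dy=+4->C; (3,6):dx=+2,dy=-1->D; (3,7):dx=+4,dy=+6->C; (4,5):dx=-4,dy=+1->D
  (4,6):dx=-5,dy=-4->C; (4,7):dx=-3,dy=+3->D; (5,6):dx=-1,dy=-5->C; (5,7):dx=+1,dy=+2->C
  (6,7):dx=+2,dy=+7->C
Step 2: C = 11, D = 10, total pairs = 21.
Step 3: tau = (C - D)/(n(n-1)/2) = (11 - 10)/21 = 0.047619.
Step 4: Exact two-sided p-value (enumerate n! = 5040 permutations of y under H0): p = 1.000000.
Step 5: alpha = 0.1. fail to reject H0.

tau_b = 0.0476 (C=11, D=10), p = 1.000000, fail to reject H0.


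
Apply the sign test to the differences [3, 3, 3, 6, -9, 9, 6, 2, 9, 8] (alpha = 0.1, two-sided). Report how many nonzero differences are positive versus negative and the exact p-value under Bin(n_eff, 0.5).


Step 1: Discard zero differences. Original n = 10; n_eff = number of nonzero differences = 10.
Nonzero differences (with sign): +3, +3, +3, +6, -9, +9, +6, +2, +9, +8
Step 2: Count signs: positive = 9, negative = 1.
Step 3: Under H0: P(positive) = 0.5, so the number of positives S ~ Bin(10, 0.5).
Step 4: Two-sided exact p-value = sum of Bin(10,0.5) probabilities at or below the observed probability = 0.021484.
Step 5: alpha = 0.1. reject H0.

n_eff = 10, pos = 9, neg = 1, p = 0.021484, reject H0.


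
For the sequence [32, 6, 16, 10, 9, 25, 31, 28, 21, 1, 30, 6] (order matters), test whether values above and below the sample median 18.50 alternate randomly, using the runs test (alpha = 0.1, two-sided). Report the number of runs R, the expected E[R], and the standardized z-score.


Step 1: Compute median = 18.50; label A = above, B = below.
Labels in order: ABBBBAAAABAB  (n_A = 6, n_B = 6)
Step 2: Count runs R = 6.
Step 3: Under H0 (random ordering), E[R] = 2*n_A*n_B/(n_A+n_B) + 1 = 2*6*6/12 + 1 = 7.0000.
        Var[R] = 2*n_A*n_B*(2*n_A*n_B - n_A - n_B) / ((n_A+n_B)^2 * (n_A+n_B-1)) = 4320/1584 = 2.7273.
        SD[R] = 1.6514.
Step 4: Continuity-corrected z = (R + 0.5 - E[R]) / SD[R] = (6 + 0.5 - 7.0000) / 1.6514 = -0.3028.
Step 5: Two-sided p-value via normal approximation = 2*(1 - Phi(|z|)) = 0.762069.
Step 6: alpha = 0.1. fail to reject H0.

R = 6, z = -0.3028, p = 0.762069, fail to reject H0.


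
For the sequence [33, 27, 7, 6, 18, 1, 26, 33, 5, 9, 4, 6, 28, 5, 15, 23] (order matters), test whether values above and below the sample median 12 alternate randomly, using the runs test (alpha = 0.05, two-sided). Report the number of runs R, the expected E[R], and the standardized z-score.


Step 1: Compute median = 12; label A = above, B = below.
Labels in order: AABBABAABBBBABAA  (n_A = 8, n_B = 8)
Step 2: Count runs R = 9.
Step 3: Under H0 (random ordering), E[R] = 2*n_A*n_B/(n_A+n_B) + 1 = 2*8*8/16 + 1 = 9.0000.
        Var[R] = 2*n_A*n_B*(2*n_A*n_B - n_A - n_B) / ((n_A+n_B)^2 * (n_A+n_B-1)) = 14336/3840 = 3.7333.
        SD[R] = 1.9322.
Step 4: R = E[R], so z = 0 with no continuity correction.
Step 5: Two-sided p-value via normal approximation = 2*(1 - Phi(|z|)) = 1.000000.
Step 6: alpha = 0.05. fail to reject H0.

R = 9, z = 0.0000, p = 1.000000, fail to reject H0.


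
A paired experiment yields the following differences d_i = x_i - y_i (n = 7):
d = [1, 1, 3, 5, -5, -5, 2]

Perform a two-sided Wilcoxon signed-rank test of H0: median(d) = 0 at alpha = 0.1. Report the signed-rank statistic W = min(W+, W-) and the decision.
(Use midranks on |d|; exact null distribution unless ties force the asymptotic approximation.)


Step 1: Drop any zero differences (none here) and take |d_i|.
|d| = [1, 1, 3, 5, 5, 5, 2]
Step 2: Midrank |d_i| (ties get averaged ranks).
ranks: |1|->1.5, |1|->1.5, |3|->4, |5|->6, |5|->6, |5|->6, |2|->3
Step 3: Attach original signs; sum ranks with positive sign and with negative sign.
W+ = 1.5 + 1.5 + 4 + 6 + 3 = 16
W- = 6 + 6 = 12
(Check: W+ + W- = 28 should equal n(n+1)/2 = 28.)
Step 4: Test statistic W = min(W+, W-) = 12.
Step 5: Ties in |d|, so use the tie-corrected normal approximation.
        E[W] = n(n+1)/4 = 7*8/4 = 14.
        Tie groups: |d|=1 (t=2), |d|=5 (t=3); sum(t^3 - t) = 30.
        Var[W] = n(n+1)(2n+1)/24 - sum(t^3-t)/48 = 840/24 - 30/48 = 34.375.
        z = (W - E[W]) / sqrt(Var[W]) = (12 - 14) / 5.8630 = -0.3411.
        Two-sided p = 2*Phi(z) = 0.733012.
Step 6: alpha = 0.1. fail to reject H0.

W+ = 16, W- = 12, W = min = 12, p = 0.733012, fail to reject H0.


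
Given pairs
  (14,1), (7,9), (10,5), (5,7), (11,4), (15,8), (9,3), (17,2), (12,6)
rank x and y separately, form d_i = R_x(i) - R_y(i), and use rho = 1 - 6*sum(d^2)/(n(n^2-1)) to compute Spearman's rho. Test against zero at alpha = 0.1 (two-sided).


Step 1: Rank x and y separately (midranks; no ties here).
rank(x): 14->7, 7->2, 10->4, 5->1, 11->5, 15->8, 9->3, 17->9, 12->6
rank(y): 1->1, 9->9, 5->5, 7->7, 4->4, 8->8, 3->3, 2->2, 6->6
Step 2: d_i = R_x(i) - R_y(i); compute d_i^2.
  (7-1)^2=36, (2-9)^2=49, (4-5)^2=1, (1-7)^2=36, (5-4)^2=1, (8-8)^2=0, (3-3)^2=0, (9-2)^2=49, (6-6)^2=0
sum(d^2) = 172.
Step 3: rho = 1 - 6*172 / (9*(9^2 - 1)) = 1 - 1032/720 = -0.433333.
Step 4: Under H0, t = rho * sqrt((n-2)/(1-rho^2)) = -1.2721 ~ t(7).
Step 5: Two-sided p-value from the t-distribution with 7 df = 0.243952.
Step 6: alpha = 0.1. fail to reject H0.

rho = -0.4333, p = 0.243952, fail to reject H0 at alpha = 0.1.


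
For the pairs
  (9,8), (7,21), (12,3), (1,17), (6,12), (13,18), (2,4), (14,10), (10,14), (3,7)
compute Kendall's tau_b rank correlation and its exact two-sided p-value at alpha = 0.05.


Step 1: Enumerate the 45 unordered pairs (i,j) with i<j and classify each by sign(x_j-x_i) * sign(y_j-y_i).
  (1,2):dx=-2,dy=+13->D; (1,3):dx=+3,dy=-5->D; (1,4):dx=-8,dy=+9->D; (1,5):dx=-3,dy=+4->D
  (1,6):dx=+4,dy=+10->C; (1,7):dx=-7,dy=-4->C; (1,8):dx=+5,dy=+2->C; (1,9):dx=+1,dy=+6->C
  (1,10):dx=-6,dy=-1->C; (2,3):dx=+5,dy=-18->D; (2,4):dx=-6,dy=-4->C; (2,5):dx=-1,dy=-9->C
  (2,6):dx=+6,dy=-3->D; (2,7):dx=-5,dy=-17->C; (2,8):dx=+7,dy=-11->D; (2,9):dx=+3,dy=-7->D
  (2,10):dx=-4,dy=-14->C; (3,4):dx=-11,dy=+14->D; (3,5):dx=-6,dy=+9->D; (3,6):dx=+1,dy=+15->C
  (3,7):dx=-10,dy=+1->D; (3,8):dx=+2,dy=+7->C; (3,9):dx=-2,dy=+11->D; (3,10):dx=-9,dy=+4->D
  (4,5):dx=+5,dy=-5->D; (4,6):dx=+12,dy=+1->C; (4,7):dx=+1,dy=-13->D; (4,8):dx=+13,dy=-7->D
  (4,9):dx=+9,dy=-3->D; (4,10):dx=+2,dy=-10->D; (5,6):dx=+7,dy=+6->C; (5,7):dx=-4,dy=-8->C
  (5,8):dx=+8,dy=-2->D; (5,9):dx=+4,dy=+2->C; (5,10):dx=-3,dy=-5->C; (6,7):dx=-11,dy=-14->C
  (6,8):dx=+1,dy=-8->D; (6,9):dx=-3,dy=-4->C; (6,10):dx=-10,dy=-11->C; (7,8):dx=+12,dy=+6->C
  (7,9):dx=+8,dy=+10->C; (7,10):dx=+1,dy=+3->C; (8,9):dx=-4,dy=+4->D; (8,10):dx=-11,dy=-3->C
  (9,10):dx=-7,dy=-7->C
Step 2: C = 24, D = 21, total pairs = 45.
Step 3: tau = (C - D)/(n(n-1)/2) = (24 - 21)/45 = 0.066667.
Step 4: Exact two-sided p-value (enumerate n! = 3628800 permutations of y under H0): p = 0.861801.
Step 5: alpha = 0.05. fail to reject H0.

tau_b = 0.0667 (C=24, D=21), p = 0.861801, fail to reject H0.


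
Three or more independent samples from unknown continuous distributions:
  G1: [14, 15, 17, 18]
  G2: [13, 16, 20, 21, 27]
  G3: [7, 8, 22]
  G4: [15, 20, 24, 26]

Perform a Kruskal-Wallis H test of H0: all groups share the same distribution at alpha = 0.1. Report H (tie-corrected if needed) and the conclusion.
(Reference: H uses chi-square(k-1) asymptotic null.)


Step 1: Combine all N = 16 observations and assign midranks.
sorted (value, group, rank): (7,G3,1), (8,G3,2), (13,G2,3), (14,G1,4), (15,G1,5.5), (15,G4,5.5), (16,G2,7), (17,G1,8), (18,G1,9), (20,G2,10.5), (20,G4,10.5), (21,G2,12), (22,G3,13), (24,G4,14), (26,G4,15), (27,G2,16)
Step 2: Sum ranks within each group.
R_1 = 26.5 (n_1 = 4)
R_2 = 48.5 (n_2 = 5)
R_3 = 16 (n_3 = 3)
R_4 = 45 (n_4 = 4)
Step 3: H = 12/(N(N+1)) * sum(R_i^2/n_i) - 3(N+1)
     = 12/(16*17) * (26.5^2/4 + 48.5^2/5 + 16^2/3 + 45^2/4) - 3*17
     = 0.044118 * 1237.6 - 51
     = 3.599816.
Step 4: Ties present; correction factor C = 1 - 12/(16^3 - 16) = 0.997059. Corrected H = 3.599816 / 0.997059 = 3.610435.
Step 5: Under H0, H ~ chi^2(3); p-value = 0.306719.
Step 6: alpha = 0.1. fail to reject H0.

H = 3.6104, df = 3, p = 0.306719, fail to reject H0.


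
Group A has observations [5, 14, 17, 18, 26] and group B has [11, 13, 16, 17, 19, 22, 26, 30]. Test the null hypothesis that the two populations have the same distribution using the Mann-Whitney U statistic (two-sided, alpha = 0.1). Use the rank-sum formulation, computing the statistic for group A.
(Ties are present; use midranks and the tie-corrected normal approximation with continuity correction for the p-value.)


Step 1: Combine and sort all 13 observations; assign midranks.
sorted (value, group): (5,X), (11,Y), (13,Y), (14,X), (16,Y), (17,X), (17,Y), (18,X), (19,Y), (22,Y), (26,X), (26,Y), (30,Y)
ranks: 5->1, 11->2, 13->3, 14->4, 16->5, 17->6.5, 17->6.5, 18->8, 19->9, 22->10, 26->11.5, 26->11.5, 30->13
Step 2: Rank sum for X: R1 = 1 + 4 + 6.5 + 8 + 11.5 = 31.
Step 3: U_X = R1 - n1(n1+1)/2 = 31 - 5*6/2 = 31 - 15 = 16.
       U_Y = n1*n2 - U_X = 40 - 16 = 24.
Step 4: Ties are present, so use the tie-corrected normal approximation (with continuity correction) for the p-value.
Step 5: p-value = 0.607419; compare to alpha = 0.1. fail to reject H0.

U_X = 16, p = 0.607419, fail to reject H0 at alpha = 0.1.


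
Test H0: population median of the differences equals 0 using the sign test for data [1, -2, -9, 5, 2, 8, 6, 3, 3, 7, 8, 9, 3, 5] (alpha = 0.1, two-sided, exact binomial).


Step 1: Discard zero differences. Original n = 14; n_eff = number of nonzero differences = 14.
Nonzero differences (with sign): +1, -2, -9, +5, +2, +8, +6, +3, +3, +7, +8, +9, +3, +5
Step 2: Count signs: positive = 12, negative = 2.
Step 3: Under H0: P(positive) = 0.5, so the number of positives S ~ Bin(14, 0.5).
Step 4: Two-sided exact p-value = sum of Bin(14,0.5) probabilities at or below the observed probability = 0.012939.
Step 5: alpha = 0.1. reject H0.

n_eff = 14, pos = 12, neg = 2, p = 0.012939, reject H0.


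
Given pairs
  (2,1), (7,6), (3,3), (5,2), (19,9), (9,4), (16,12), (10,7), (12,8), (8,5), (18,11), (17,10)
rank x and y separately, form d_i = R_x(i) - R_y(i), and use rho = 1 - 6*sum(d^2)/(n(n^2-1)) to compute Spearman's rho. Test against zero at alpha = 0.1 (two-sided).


Step 1: Rank x and y separately (midranks; no ties here).
rank(x): 2->1, 7->4, 3->2, 5->3, 19->12, 9->6, 16->9, 10->7, 12->8, 8->5, 18->11, 17->10
rank(y): 1->1, 6->6, 3->3, 2->2, 9->9, 4->4, 12->12, 7->7, 8->8, 5->5, 11->11, 10->10
Step 2: d_i = R_x(i) - R_y(i); compute d_i^2.
  (1-1)^2=0, (4-6)^2=4, (2-3)^2=1, (3-2)^2=1, (12-9)^2=9, (6-4)^2=4, (9-12)^2=9, (7-7)^2=0, (8-8)^2=0, (5-5)^2=0, (11-11)^2=0, (10-10)^2=0
sum(d^2) = 28.
Step 3: rho = 1 - 6*28 / (12*(12^2 - 1)) = 1 - 168/1716 = 0.902098.
Step 4: Under H0, t = rho * sqrt((n-2)/(1-rho^2)) = 6.6106 ~ t(10).
Step 5: Two-sided p-value from the t-distribution with 10 df = 0.000060.
Step 6: alpha = 0.1. reject H0.

rho = 0.9021, p = 0.000060, reject H0 at alpha = 0.1.


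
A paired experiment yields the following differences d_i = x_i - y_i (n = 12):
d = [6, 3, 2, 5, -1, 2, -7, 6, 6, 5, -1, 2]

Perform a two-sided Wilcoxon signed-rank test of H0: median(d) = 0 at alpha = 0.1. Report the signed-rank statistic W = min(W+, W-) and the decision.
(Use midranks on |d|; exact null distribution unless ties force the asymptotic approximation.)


Step 1: Drop any zero differences (none here) and take |d_i|.
|d| = [6, 3, 2, 5, 1, 2, 7, 6, 6, 5, 1, 2]
Step 2: Midrank |d_i| (ties get averaged ranks).
ranks: |6|->10, |3|->6, |2|->4, |5|->7.5, |1|->1.5, |2|->4, |7|->12, |6|->10, |6|->10, |5|->7.5, |1|->1.5, |2|->4
Step 3: Attach original signs; sum ranks with positive sign and with negative sign.
W+ = 10 + 6 + 4 + 7.5 + 4 + 10 + 10 + 7.5 + 4 = 63
W- = 1.5 + 12 + 1.5 = 15
(Check: W+ + W- = 78 should equal n(n+1)/2 = 78.)
Step 4: Test statistic W = min(W+, W-) = 15.
Step 5: Ties in |d|, so use the tie-corrected normal approximation.
        E[W] = n(n+1)/4 = 12*13/4 = 39.
        Tie groups: |d|=1 (t=2), |d|=2 (t=3), |d|=5 (t=2), |d|=6 (t=3); sum(t^3 - t) = 60.
        Var[W] = n(n+1)(2n+1)/24 - sum(t^3-t)/48 = 3900/24 - 60/48 = 161.25.
        z = (W - E[W]) / sqrt(Var[W]) = (15 - 39) / 12.6984 = -1.8900.
        Two-sided p = 2*Phi(z) = 0.058758.
Step 6: alpha = 0.1. reject H0.

W+ = 63, W- = 15, W = min = 15, p = 0.058758, reject H0.


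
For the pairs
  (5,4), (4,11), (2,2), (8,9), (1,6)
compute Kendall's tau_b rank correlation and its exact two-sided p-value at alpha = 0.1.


Step 1: Enumerate the 10 unordered pairs (i,j) with i<j and classify each by sign(x_j-x_i) * sign(y_j-y_i).
  (1,2):dx=-1,dy=+7->D; (1,3):dx=-3,dy=-2->C; (1,4):dx=+3,dy=+5->C; (1,5):dx=-4,dy=+2->D
  (2,3):dx=-2,dy=-9->C; (2,4):dx=+4,dy=-2->D; (2,5):dx=-3,dy=-5->C; (3,4):dx=+6,dy=+7->C
  (3,5):dx=-1,dy=+4->D; (4,5):dx=-7,dy=-3->C
Step 2: C = 6, D = 4, total pairs = 10.
Step 3: tau = (C - D)/(n(n-1)/2) = (6 - 4)/10 = 0.200000.
Step 4: Exact two-sided p-value (enumerate n! = 120 permutations of y under H0): p = 0.816667.
Step 5: alpha = 0.1. fail to reject H0.

tau_b = 0.2000 (C=6, D=4), p = 0.816667, fail to reject H0.


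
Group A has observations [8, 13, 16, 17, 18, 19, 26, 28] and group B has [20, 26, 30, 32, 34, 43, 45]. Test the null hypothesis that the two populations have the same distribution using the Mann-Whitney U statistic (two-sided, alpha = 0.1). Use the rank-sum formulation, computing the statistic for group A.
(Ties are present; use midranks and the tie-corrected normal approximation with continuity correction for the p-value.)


Step 1: Combine and sort all 15 observations; assign midranks.
sorted (value, group): (8,X), (13,X), (16,X), (17,X), (18,X), (19,X), (20,Y), (26,X), (26,Y), (28,X), (30,Y), (32,Y), (34,Y), (43,Y), (45,Y)
ranks: 8->1, 13->2, 16->3, 17->4, 18->5, 19->6, 20->7, 26->8.5, 26->8.5, 28->10, 30->11, 32->12, 34->13, 43->14, 45->15
Step 2: Rank sum for X: R1 = 1 + 2 + 3 + 4 + 5 + 6 + 8.5 + 10 = 39.5.
Step 3: U_X = R1 - n1(n1+1)/2 = 39.5 - 8*9/2 = 39.5 - 36 = 3.5.
       U_Y = n1*n2 - U_X = 56 - 3.5 = 52.5.
Step 4: Ties are present, so use the tie-corrected normal approximation (with continuity correction) for the p-value.
Step 5: p-value = 0.005437; compare to alpha = 0.1. reject H0.

U_X = 3.5, p = 0.005437, reject H0 at alpha = 0.1.


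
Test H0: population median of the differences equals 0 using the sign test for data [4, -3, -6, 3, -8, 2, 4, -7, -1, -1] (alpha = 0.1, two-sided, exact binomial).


Step 1: Discard zero differences. Original n = 10; n_eff = number of nonzero differences = 10.
Nonzero differences (with sign): +4, -3, -6, +3, -8, +2, +4, -7, -1, -1
Step 2: Count signs: positive = 4, negative = 6.
Step 3: Under H0: P(positive) = 0.5, so the number of positives S ~ Bin(10, 0.5).
Step 4: Two-sided exact p-value = sum of Bin(10,0.5) probabilities at or below the observed probability = 0.753906.
Step 5: alpha = 0.1. fail to reject H0.

n_eff = 10, pos = 4, neg = 6, p = 0.753906, fail to reject H0.


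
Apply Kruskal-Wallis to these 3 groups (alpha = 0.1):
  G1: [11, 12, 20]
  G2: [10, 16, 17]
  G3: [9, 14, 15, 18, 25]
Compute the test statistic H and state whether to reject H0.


Step 1: Combine all N = 11 observations and assign midranks.
sorted (value, group, rank): (9,G3,1), (10,G2,2), (11,G1,3), (12,G1,4), (14,G3,5), (15,G3,6), (16,G2,7), (17,G2,8), (18,G3,9), (20,G1,10), (25,G3,11)
Step 2: Sum ranks within each group.
R_1 = 17 (n_1 = 3)
R_2 = 17 (n_2 = 3)
R_3 = 32 (n_3 = 5)
Step 3: H = 12/(N(N+1)) * sum(R_i^2/n_i) - 3(N+1)
     = 12/(11*12) * (17^2/3 + 17^2/3 + 32^2/5) - 3*12
     = 0.090909 * 397.467 - 36
     = 0.133333.
Step 4: No ties, so H is used without correction.
Step 5: Under H0, H ~ chi^2(2); p-value = 0.935507.
Step 6: alpha = 0.1. fail to reject H0.

H = 0.1333, df = 2, p = 0.935507, fail to reject H0.


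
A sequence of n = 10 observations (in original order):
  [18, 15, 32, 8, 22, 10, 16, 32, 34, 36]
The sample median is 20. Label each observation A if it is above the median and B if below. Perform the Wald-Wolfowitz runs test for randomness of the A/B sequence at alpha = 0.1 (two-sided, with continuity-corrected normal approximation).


Step 1: Compute median = 20; label A = above, B = below.
Labels in order: BBABABBAAA  (n_A = 5, n_B = 5)
Step 2: Count runs R = 6.
Step 3: Under H0 (random ordering), E[R] = 2*n_A*n_B/(n_A+n_B) + 1 = 2*5*5/10 + 1 = 6.0000.
        Var[R] = 2*n_A*n_B*(2*n_A*n_B - n_A - n_B) / ((n_A+n_B)^2 * (n_A+n_B-1)) = 2000/900 = 2.2222.
        SD[R] = 1.4907.
Step 4: R = E[R], so z = 0 with no continuity correction.
Step 5: Two-sided p-value via normal approximation = 2*(1 - Phi(|z|)) = 1.000000.
Step 6: alpha = 0.1. fail to reject H0.

R = 6, z = 0.0000, p = 1.000000, fail to reject H0.


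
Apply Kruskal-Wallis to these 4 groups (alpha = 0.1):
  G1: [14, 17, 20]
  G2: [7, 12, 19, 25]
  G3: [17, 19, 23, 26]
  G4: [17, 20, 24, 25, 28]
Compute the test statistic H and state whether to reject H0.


Step 1: Combine all N = 16 observations and assign midranks.
sorted (value, group, rank): (7,G2,1), (12,G2,2), (14,G1,3), (17,G1,5), (17,G3,5), (17,G4,5), (19,G2,7.5), (19,G3,7.5), (20,G1,9.5), (20,G4,9.5), (23,G3,11), (24,G4,12), (25,G2,13.5), (25,G4,13.5), (26,G3,15), (28,G4,16)
Step 2: Sum ranks within each group.
R_1 = 17.5 (n_1 = 3)
R_2 = 24 (n_2 = 4)
R_3 = 38.5 (n_3 = 4)
R_4 = 56 (n_4 = 5)
Step 3: H = 12/(N(N+1)) * sum(R_i^2/n_i) - 3(N+1)
     = 12/(16*17) * (17.5^2/3 + 24^2/4 + 38.5^2/4 + 56^2/5) - 3*17
     = 0.044118 * 1243.85 - 51
     = 3.875551.
Step 4: Ties present; correction factor C = 1 - 42/(16^3 - 16) = 0.989706. Corrected H = 3.875551 / 0.989706 = 3.915862.
Step 5: Under H0, H ~ chi^2(3); p-value = 0.270694.
Step 6: alpha = 0.1. fail to reject H0.

H = 3.9159, df = 3, p = 0.270694, fail to reject H0.


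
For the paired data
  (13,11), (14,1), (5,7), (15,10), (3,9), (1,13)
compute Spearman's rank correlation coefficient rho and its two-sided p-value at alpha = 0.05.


Step 1: Rank x and y separately (midranks; no ties here).
rank(x): 13->4, 14->5, 5->3, 15->6, 3->2, 1->1
rank(y): 11->5, 1->1, 7->2, 10->4, 9->3, 13->6
Step 2: d_i = R_x(i) - R_y(i); compute d_i^2.
  (4-5)^2=1, (5-1)^2=16, (3-2)^2=1, (6-4)^2=4, (2-3)^2=1, (1-6)^2=25
sum(d^2) = 48.
Step 3: rho = 1 - 6*48 / (6*(6^2 - 1)) = 1 - 288/210 = -0.371429.
Step 4: Under H0, t = rho * sqrt((n-2)/(1-rho^2)) = -0.8001 ~ t(4).
Step 5: Two-sided p-value from the t-distribution with 4 df = 0.468478.
Step 6: alpha = 0.05. fail to reject H0.

rho = -0.3714, p = 0.468478, fail to reject H0 at alpha = 0.05.


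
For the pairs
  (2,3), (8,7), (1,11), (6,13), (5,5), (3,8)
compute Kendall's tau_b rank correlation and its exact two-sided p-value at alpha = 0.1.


Step 1: Enumerate the 15 unordered pairs (i,j) with i<j and classify each by sign(x_j-x_i) * sign(y_j-y_i).
  (1,2):dx=+6,dy=+4->C; (1,3):dx=-1,dy=+8->D; (1,4):dx=+4,dy=+10->C; (1,5):dx=+3,dy=+2->C
  (1,6):dx=+1,dy=+5->C; (2,3):dx=-7,dy=+4->D; (2,4):dx=-2,dy=+6->D; (2,5):dx=-3,dy=-2->C
  (2,6):dx=-5,dy=+1->D; (3,4):dx=+5,dy=+2->C; (3,5):dx=+4,dy=-6->D; (3,6):dx=+2,dy=-3->D
  (4,5):dx=-1,dy=-8->C; (4,6):dx=-3,dy=-5->C; (5,6):dx=-2,dy=+3->D
Step 2: C = 8, D = 7, total pairs = 15.
Step 3: tau = (C - D)/(n(n-1)/2) = (8 - 7)/15 = 0.066667.
Step 4: Exact two-sided p-value (enumerate n! = 720 permutations of y under H0): p = 1.000000.
Step 5: alpha = 0.1. fail to reject H0.

tau_b = 0.0667 (C=8, D=7), p = 1.000000, fail to reject H0.


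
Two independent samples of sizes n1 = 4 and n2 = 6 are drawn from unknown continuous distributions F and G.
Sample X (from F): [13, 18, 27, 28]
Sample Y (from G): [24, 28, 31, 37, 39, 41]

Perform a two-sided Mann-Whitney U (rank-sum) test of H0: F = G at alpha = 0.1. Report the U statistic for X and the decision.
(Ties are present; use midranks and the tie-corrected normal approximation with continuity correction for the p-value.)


Step 1: Combine and sort all 10 observations; assign midranks.
sorted (value, group): (13,X), (18,X), (24,Y), (27,X), (28,X), (28,Y), (31,Y), (37,Y), (39,Y), (41,Y)
ranks: 13->1, 18->2, 24->3, 27->4, 28->5.5, 28->5.5, 31->7, 37->8, 39->9, 41->10
Step 2: Rank sum for X: R1 = 1 + 2 + 4 + 5.5 = 12.5.
Step 3: U_X = R1 - n1(n1+1)/2 = 12.5 - 4*5/2 = 12.5 - 10 = 2.5.
       U_Y = n1*n2 - U_X = 24 - 2.5 = 21.5.
Step 4: Ties are present, so use the tie-corrected normal approximation (with continuity correction) for the p-value.
Step 5: p-value = 0.054273; compare to alpha = 0.1. reject H0.

U_X = 2.5, p = 0.054273, reject H0 at alpha = 0.1.
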